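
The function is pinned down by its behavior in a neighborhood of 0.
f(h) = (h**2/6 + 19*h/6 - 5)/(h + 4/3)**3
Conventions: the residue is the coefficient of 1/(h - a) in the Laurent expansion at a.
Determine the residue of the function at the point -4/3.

At the order-3 pole -4/3 set g(h) = (h - (-4/3))^3*f(h) = h**2/6 + 19*h/6 - 5.
Order-3 pole: residue = g''(a)/2; g''(-4/3) = 1/3, so the residue is 1/6.

The residue is 1/6.


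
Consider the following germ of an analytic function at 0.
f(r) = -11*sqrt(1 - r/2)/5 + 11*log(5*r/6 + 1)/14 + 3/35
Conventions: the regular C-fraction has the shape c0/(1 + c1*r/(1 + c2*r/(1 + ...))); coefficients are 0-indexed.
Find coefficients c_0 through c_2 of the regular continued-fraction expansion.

Taylor coefficients (expand at 0): a_0 = -74/35, a_1 = 253/210, a_2 = -2057/10080.
c0 = a_0 = -74/35. Peel one level at a time: if S = 1 + c*r/S' with S'(0) = 1, then c is the r-coefficient of S and S' = c*r/(S - 1).
S_1 = c0/f = 1 + (253/444)*r + (179927/788544)*r^2 + ...; c1 = 253/444.
S_2 = c1*r/(S_1 - 1) = 1 + (-16357/40848)*r + ...; c2 = -16357/40848.

The regular C-fraction coefficients are [-74/35, 253/444, -16357/40848].


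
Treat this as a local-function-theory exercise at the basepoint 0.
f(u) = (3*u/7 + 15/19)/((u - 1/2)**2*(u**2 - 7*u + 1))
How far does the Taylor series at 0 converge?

Denominator factor (u**2 - 7*u + 1): discriminant 45, real irrational roots 7/2 + (3/2)*sqrt(5) and 7/2 - (3/2)*sqrt(5); poles of order 1, moduli 7/2 + (3/2)*sqrt(5) and 7/2 - (3/2)*sqrt(5).
Denominator factor (u - 1/2)^2: pole of order 2 at 1/2, modulus 1/2.
The radius of convergence is the smallest modulus among the singular points: 7/2 - (3/2)*sqrt(5).

The radius of convergence is 7/2 - (3/2)*sqrt(5).


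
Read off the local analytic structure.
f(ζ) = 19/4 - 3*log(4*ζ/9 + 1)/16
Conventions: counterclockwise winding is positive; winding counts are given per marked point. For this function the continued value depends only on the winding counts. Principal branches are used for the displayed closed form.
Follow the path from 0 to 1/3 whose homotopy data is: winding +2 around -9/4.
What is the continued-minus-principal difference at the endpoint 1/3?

The rational part is single-valued and drops out of the difference; each branch term changes only by its own monodromy.
(-3/16)*log(1 - ζ/(-9/4)): each positive loop around -9/4 adds 2*pi*i to the log, so winding +2 contributes (-3/16)*(2)*2*pi*i = -(3/4)*pi*i.
Summing the contributions at ζ = 1/3 gives -(3/4)*pi*i.

Continued minus principal equals -(3/4)*pi*i.


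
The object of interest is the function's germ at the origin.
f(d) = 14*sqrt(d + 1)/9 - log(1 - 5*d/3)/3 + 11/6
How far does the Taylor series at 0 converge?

The radius of convergence is 3/5.

Branch term (14/9)*sqrt(1 - d/(-1)): its argument vanishes at d = -1, a square-root branch point, modulus 1.
Branch term (-1/3)*log(1 - d/(3/5)): its argument vanishes at d = 3/5, a logarithmic branch point, modulus 3/5.
The radius of convergence is the smallest modulus among the singular points: 3/5.


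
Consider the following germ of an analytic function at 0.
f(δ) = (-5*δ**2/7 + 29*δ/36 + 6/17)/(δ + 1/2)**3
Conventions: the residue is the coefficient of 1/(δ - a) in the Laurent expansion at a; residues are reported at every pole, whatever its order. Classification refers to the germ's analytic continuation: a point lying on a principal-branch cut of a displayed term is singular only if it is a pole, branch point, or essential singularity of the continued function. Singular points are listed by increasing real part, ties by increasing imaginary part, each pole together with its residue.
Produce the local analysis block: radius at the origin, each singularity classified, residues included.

Denominator factor (δ + 1/2)^3: pole of order 3 at -1/2, modulus 1/2.
The radius of convergence is the smallest modulus among the singular points: 1/2.
At the order-3 pole -1/2 set g(δ) = (δ - (-1/2))^3*f(δ) = -5*δ**2/7 + 29*δ/36 + 6/17.
Order-3 pole: residue = g''(a)/2; g''(-1/2) = -10/7, so the residue is -5/7.

Radius of convergence at 0: 1/2.
At -1/2: a pole of order 3; residue -5/7.


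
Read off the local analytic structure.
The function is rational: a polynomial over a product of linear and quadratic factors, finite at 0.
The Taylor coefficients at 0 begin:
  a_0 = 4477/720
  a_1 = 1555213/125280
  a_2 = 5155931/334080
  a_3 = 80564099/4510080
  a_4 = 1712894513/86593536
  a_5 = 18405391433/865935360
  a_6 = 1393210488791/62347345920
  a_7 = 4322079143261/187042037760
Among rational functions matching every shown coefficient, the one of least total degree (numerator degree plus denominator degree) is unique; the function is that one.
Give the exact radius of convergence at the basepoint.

No rational of total degree below 4 reproduces all 8 coefficients; solving the [2/2] Pade equations on them gives f(w) = (-5*w**2/2 + 35*w/29 + 37/5)/(w - 12/11)**2, whose expansion matches every shown term.
Denominator factor (w - 12/11)^2: pole of order 2 at 12/11, modulus 12/11.
The radius of convergence is the smallest modulus among the singular points: 12/11.

The radius of convergence is 12/11.


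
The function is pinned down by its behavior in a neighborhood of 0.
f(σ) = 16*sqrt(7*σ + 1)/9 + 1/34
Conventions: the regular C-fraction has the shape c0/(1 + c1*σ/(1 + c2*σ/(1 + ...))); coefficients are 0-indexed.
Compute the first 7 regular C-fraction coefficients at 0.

Taylor coefficients (expand at 0): a_0 = 553/306, a_1 = 56/9, a_2 = -98/9, a_3 = 343/9, a_4 = -12005/72, a_5 = 117649/144, a_6 = -823543/192.
c0 = a_0 = 553/306. Peel one level at a time: if S = 1 + c*σ/S' with S'(0) = 1, then c is the σ-coefficient of S and S' = c*σ/(S - 1).
S_1 = c0/f = 1 + (-272/79)*σ + (111588/6241)*σ^2 + ...; c1 = -272/79.
S_2 = c1*σ/(S_1 - 1) = 1 + (1641/316)*σ + (-49/16)*σ^2 + ...; c2 = 1641/316.
S_3 = c2*σ/(S_2 - 1) = 1 + (3871/6564)*σ + (-73947713/43086096)*σ^2 + ...; c3 = 3871/6564.
S_4 = c3*σ/(S_3 - 1) = 1 + (19103/6564)*σ + (-49/16)*σ^2 + ...; c4 = 19103/6564.
S_5 = c4*σ/(S_4 - 1) = 1 + (11487/10916)*σ + (-306921153/119159056)*σ^2 + ...; c5 = 11487/10916.
S_6 = c5*σ/(S_5 - 1) = 1 + (26719/10916)*σ + ...; c6 = 26719/10916.

The regular C-fraction coefficients are [553/306, -272/79, 1641/316, 3871/6564, 19103/6564, 11487/10916, 26719/10916].


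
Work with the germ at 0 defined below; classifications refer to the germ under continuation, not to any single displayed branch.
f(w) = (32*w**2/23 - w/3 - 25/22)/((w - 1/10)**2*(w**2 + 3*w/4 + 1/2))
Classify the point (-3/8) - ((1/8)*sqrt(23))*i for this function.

The denominator factor w**2 + 3*w/4 + 1/2 vanishes at (-3/8) - ((1/8)*sqrt(23))*i and appears to the power 1; the numerator there equals (-2663/2024) + ((95/552)*sqrt(23))*i, nonzero, and no other factor vanishes.
Hence a pole whose order is the multiplicity, 1.

The point is a pole of order 1.


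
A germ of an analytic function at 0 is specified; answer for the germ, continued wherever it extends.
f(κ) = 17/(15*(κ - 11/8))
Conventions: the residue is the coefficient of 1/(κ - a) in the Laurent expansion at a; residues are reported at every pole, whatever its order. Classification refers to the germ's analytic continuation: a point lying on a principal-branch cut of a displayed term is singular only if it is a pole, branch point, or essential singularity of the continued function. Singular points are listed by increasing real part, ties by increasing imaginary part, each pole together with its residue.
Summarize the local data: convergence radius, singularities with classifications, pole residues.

Radius of convergence at 0: 11/8.
At 11/8: a pole of order 1; residue 17/15.

Denominator factor (κ - 11/8): pole of order 1 at 11/8, modulus 11/8.
The radius of convergence is the smallest modulus among the singular points: 11/8.
At the order-1 pole 11/8 set g(κ) = (κ - (11/8))*f(κ) = 17/15.
Simple pole: residue = g(a) at a = 11/8, which is 17/15.


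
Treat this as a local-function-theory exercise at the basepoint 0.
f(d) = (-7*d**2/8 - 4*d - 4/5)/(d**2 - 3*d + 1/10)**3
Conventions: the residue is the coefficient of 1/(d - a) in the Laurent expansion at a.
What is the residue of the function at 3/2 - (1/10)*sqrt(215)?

The factor d**2 - 3*d + 1/10 splits as (d - a)(d - a') with a = 3/2 - (1/10)*sqrt(215), a' = 3/2 + (1/10)*sqrt(215). At the order-3 pole a set g(d) = (d - a)^3*f(d) = [-7*d**2/8 - 4*d - 4/5] / (d - a')^3.
Order-3 pole: residue = g''(a)/2; g''(3/2 - (1/10)*sqrt(215)) = (4885/159014)*sqrt(215), so the residue is (4885/318028)*sqrt(215).

The residue is (4885/318028)*sqrt(215).


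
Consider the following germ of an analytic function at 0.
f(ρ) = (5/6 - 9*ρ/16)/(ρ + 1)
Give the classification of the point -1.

The denominator factor ρ + 1 vanishes at -1 and appears to the power 1; the numerator there equals 67/48, nonzero, and no other factor vanishes.
Hence a pole whose order is the multiplicity, 1.

The point is a pole of order 1.


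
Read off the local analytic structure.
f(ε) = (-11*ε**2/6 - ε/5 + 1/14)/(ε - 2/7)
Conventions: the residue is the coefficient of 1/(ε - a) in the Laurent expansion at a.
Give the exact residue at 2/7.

At the order-1 pole 2/7 set g(ε) = (ε - (2/7))*f(ε) = -11*ε**2/6 - ε/5 + 1/14.
Simple pole: residue = g(a) at a = 2/7, which is -199/1470.

The residue is -199/1470.


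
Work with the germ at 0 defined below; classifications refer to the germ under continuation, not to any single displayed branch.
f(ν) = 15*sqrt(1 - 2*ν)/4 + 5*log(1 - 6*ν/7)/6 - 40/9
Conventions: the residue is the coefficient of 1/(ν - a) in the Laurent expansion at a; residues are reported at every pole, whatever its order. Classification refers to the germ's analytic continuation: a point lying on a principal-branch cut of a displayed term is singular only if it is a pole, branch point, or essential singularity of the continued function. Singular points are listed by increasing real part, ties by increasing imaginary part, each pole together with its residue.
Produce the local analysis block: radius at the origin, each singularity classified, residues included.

Radius of convergence at 0: 1/2.
At 1/2: an algebraic (square-root) branch point.
At 7/6: a logarithmic branch point.

Branch term (5/6)*log(1 - ν/(7/6)): its argument vanishes at ν = 7/6, a logarithmic branch point, modulus 7/6.
Branch term (15/4)*sqrt(1 - ν/(1/2)): its argument vanishes at ν = 1/2, a square-root branch point, modulus 1/2.
The radius of convergence is the smallest modulus among the singular points: 1/2.
List the singular points by increasing real part (a conjugate pair: the negative imaginary part first).


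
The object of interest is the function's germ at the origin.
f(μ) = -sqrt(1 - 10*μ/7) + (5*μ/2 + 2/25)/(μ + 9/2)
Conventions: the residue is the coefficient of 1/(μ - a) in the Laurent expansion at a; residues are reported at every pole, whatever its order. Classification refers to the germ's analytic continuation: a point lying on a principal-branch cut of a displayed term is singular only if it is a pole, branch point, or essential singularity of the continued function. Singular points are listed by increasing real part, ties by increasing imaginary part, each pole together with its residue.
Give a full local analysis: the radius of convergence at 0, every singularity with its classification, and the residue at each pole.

Denominator factor (μ + 9/2): pole of order 1 at -9/2, modulus 9/2.
Branch term (-1)*sqrt(1 - μ/(7/10)): its argument vanishes at μ = 7/10, a square-root branch point, modulus 7/10.
The radius of convergence is the smallest modulus among the singular points: 7/10.
The branch term is analytic at -9/2 and contributes nothing to the residue; only the rational part matters.
At the order-1 pole -9/2 set g(μ) = (μ - (-9/2))*(rational part) = 5*μ/2 + 2/25.
Simple pole: residue = g(a) at a = -9/2, which is -1117/100.
List the singular points by increasing real part (a conjugate pair: the negative imaginary part first).

Radius of convergence at 0: 7/10.
At -9/2: a pole of order 1; residue -1117/100.
At 7/10: an algebraic (square-root) branch point.


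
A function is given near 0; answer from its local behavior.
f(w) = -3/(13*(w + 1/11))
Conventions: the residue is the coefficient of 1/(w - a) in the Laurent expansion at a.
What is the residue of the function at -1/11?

At the order-1 pole -1/11 set g(w) = (w - (-1/11))*f(w) = -3/13.
Simple pole: residue = g(a) at a = -1/11, which is -3/13.

The residue is -3/13.


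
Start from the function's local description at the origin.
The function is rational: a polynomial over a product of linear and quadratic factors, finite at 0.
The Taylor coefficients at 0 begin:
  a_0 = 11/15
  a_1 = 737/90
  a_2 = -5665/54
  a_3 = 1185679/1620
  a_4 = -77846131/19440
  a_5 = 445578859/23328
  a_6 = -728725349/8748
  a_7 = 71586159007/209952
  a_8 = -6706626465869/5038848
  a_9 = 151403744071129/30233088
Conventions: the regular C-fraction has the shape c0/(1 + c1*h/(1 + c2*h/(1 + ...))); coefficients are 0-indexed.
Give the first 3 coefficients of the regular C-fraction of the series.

The regular C-fraction coefficients are [11/15, -67/6, 3213/134].

Taylor coefficients (read off): a_0 = 11/15, a_1 = 737/90, a_2 = -5665/54.
c0 = a_0 = 11/15. Peel one level at a time: if S = 1 + c*h/S' with S'(0) = 1, then c is the h-coefficient of S and S' = c*h/(S - 1).
S_1 = c0/f = 1 + (-67/6)*h + (1071/4)*h^2 + ...; c1 = -67/6.
S_2 = c1*h/(S_1 - 1) = 1 + (3213/134)*h + ...; c2 = 3213/134.


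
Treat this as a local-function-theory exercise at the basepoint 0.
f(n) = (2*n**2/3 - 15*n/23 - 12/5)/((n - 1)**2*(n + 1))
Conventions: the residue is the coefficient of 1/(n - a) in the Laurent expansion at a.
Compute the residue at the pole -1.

The residue is -373/1380.

At the order-1 pole -1 set g(n) = (n - (-1))*f(n) = (2*n**2/3 - 15*n/23 - 12/5)/(n - 1)**2.
Simple pole: residue = g(a) at a = -1, which is -373/1380.


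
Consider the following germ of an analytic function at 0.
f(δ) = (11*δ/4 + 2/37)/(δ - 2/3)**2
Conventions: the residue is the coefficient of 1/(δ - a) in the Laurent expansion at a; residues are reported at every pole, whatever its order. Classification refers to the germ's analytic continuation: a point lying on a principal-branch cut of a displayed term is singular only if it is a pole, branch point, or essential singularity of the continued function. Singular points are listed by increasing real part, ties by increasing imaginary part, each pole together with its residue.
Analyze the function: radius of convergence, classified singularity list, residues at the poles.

Radius of convergence at 0: 2/3.
At 2/3: a pole of order 2; residue 11/4.

Denominator factor (δ - 2/3)^2: pole of order 2 at 2/3, modulus 2/3.
The radius of convergence is the smallest modulus among the singular points: 2/3.
At the order-2 pole 2/3 set g(δ) = (δ - (2/3))^2*f(δ) = 11*δ/4 + 2/37.
Order-2 pole: residue = g'(a); g'(2/3) = 11/4, so the residue is 11/4.


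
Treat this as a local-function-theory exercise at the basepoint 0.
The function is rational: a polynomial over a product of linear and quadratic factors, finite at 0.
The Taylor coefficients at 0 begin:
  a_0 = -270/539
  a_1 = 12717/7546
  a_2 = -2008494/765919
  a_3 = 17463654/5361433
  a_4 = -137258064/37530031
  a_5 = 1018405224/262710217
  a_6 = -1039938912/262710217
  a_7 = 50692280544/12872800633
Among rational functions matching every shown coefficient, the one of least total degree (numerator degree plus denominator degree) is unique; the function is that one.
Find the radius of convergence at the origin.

No rational of total degree below 4 reproduces all 8 coefficients; solving the [2/2] Pade equations on them gives f(η) = (-4*η**2/29 + 9*η/8 - 15/22)/(η + 7/6)**2, whose expansion matches every shown term.
Denominator factor (η + 7/6)^2: pole of order 2 at -7/6, modulus 7/6.
The radius of convergence is the smallest modulus among the singular points: 7/6.

The radius of convergence is 7/6.


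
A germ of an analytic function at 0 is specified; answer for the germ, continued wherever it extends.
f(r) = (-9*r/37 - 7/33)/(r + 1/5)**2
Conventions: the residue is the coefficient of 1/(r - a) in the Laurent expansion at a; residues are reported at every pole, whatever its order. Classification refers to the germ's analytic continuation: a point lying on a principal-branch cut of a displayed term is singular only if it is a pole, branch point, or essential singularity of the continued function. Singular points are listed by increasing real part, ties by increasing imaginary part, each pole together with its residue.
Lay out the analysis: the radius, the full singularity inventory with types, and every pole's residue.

Denominator factor (r + 1/5)^2: pole of order 2 at -1/5, modulus 1/5.
The radius of convergence is the smallest modulus among the singular points: 1/5.
At the order-2 pole -1/5 set g(r) = (r - (-1/5))^2*f(r) = -9*r/37 - 7/33.
Order-2 pole: residue = g'(a); g'(-1/5) = -9/37, so the residue is -9/37.

Radius of convergence at 0: 1/5.
At -1/5: a pole of order 2; residue -9/37.


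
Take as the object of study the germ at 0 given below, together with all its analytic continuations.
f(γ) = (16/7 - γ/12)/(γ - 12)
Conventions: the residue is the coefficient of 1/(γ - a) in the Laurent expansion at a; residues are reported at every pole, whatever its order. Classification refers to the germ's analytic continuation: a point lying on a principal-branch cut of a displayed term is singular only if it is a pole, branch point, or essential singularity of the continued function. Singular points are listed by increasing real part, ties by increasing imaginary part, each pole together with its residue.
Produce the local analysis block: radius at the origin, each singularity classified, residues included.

Radius of convergence at 0: 12.
At 12: a pole of order 1; residue 9/7.

Denominator factor (γ - 12): pole of order 1 at 12, modulus 12.
The radius of convergence is the smallest modulus among the singular points: 12.
At the order-1 pole 12 set g(γ) = (γ - (12))*f(γ) = 16/7 - γ/12.
Simple pole: residue = g(a) at a = 12, which is 9/7.


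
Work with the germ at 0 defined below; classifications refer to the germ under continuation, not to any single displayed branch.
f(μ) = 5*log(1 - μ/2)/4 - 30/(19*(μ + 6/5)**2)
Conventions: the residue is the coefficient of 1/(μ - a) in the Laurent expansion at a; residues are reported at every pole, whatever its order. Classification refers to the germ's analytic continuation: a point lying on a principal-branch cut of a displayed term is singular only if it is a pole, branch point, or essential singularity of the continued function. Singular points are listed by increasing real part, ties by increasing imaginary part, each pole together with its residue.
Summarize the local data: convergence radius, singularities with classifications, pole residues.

Radius of convergence at 0: 6/5.
At -6/5: a pole of order 2; residue 0.
At 2: a logarithmic branch point.

Denominator factor (μ + 6/5)^2: pole of order 2 at -6/5, modulus 6/5.
Branch term (5/4)*log(1 - μ/(2)): its argument vanishes at μ = 2, a logarithmic branch point, modulus 2.
The radius of convergence is the smallest modulus among the singular points: 6/5.
The branch term is analytic at -6/5 and contributes nothing to the residue; only the rational part matters.
At the order-2 pole -6/5 set g(μ) = (μ - (-6/5))^2*(rational part) = -30/19.
Order-2 pole: residue = g'(a); g'(-6/5) = 0, so the residue is 0.
List the singular points by increasing real part (a conjugate pair: the negative imaginary part first).


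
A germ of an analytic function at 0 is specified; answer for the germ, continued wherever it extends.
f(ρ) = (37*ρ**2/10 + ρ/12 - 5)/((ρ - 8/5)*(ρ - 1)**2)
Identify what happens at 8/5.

The point is a pole of order 1.

The denominator factor ρ - 8/5 vanishes at 8/5 and appears to the power 1; the numerator there equals 1727/375, nonzero, and no other factor vanishes.
Hence a pole whose order is the multiplicity, 1.


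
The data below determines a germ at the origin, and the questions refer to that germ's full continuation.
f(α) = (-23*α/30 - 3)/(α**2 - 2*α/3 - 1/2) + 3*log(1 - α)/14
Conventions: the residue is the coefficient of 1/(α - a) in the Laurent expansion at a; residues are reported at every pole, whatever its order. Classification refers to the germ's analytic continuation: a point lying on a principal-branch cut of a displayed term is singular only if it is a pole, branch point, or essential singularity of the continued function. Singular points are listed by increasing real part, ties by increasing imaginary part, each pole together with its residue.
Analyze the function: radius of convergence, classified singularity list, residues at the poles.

Radius of convergence at 0: -1/3 + (1/6)*sqrt(22).
At 1/3 - (1/6)*sqrt(22): a pole of order 1; residue -23/60 + (293/660)*sqrt(22).
At 1: a logarithmic branch point.
At 1/3 + (1/6)*sqrt(22): a pole of order 1; residue -23/60 - (293/660)*sqrt(22).

Denominator factor (α**2 - 2*α/3 - 1/2): discriminant 22/9, real irrational roots 1/3 + (1/6)*sqrt(22) and 1/3 - (1/6)*sqrt(22); poles of order 1, moduli 1/3 + (1/6)*sqrt(22) and -1/3 + (1/6)*sqrt(22).
Branch term (3/14)*log(1 - α/(1)): its argument vanishes at α = 1, a logarithmic branch point, modulus 1.
The radius of convergence is the smallest modulus among the singular points: -1/3 + (1/6)*sqrt(22).
The branch term is analytic at 1/3 - (1/6)*sqrt(22) and contributes nothing to the residue; only the rational part matters.
The factor α**2 - 2*α/3 - 1/2 splits as (α - a)(α - a') with a = 1/3 - (1/6)*sqrt(22), a' = 1/3 + (1/6)*sqrt(22). At the order-1 pole a set g(α) = (α - a)*(rational part) = [-23*α/30 - 3] / (α - a').
Simple pole: residue = g(a) at a = 1/3 - (1/6)*sqrt(22), which is -23/60 + (293/660)*sqrt(22).
The branch term is analytic at 1/3 + (1/6)*sqrt(22) and contributes nothing to the residue; only the rational part matters.
The factor α**2 - 2*α/3 - 1/2 splits as (α - a)(α - a') with a = 1/3 + (1/6)*sqrt(22), a' = 1/3 - (1/6)*sqrt(22). At the order-1 pole a set g(α) = (α - a)*(rational part) = [-23*α/30 - 3] / (α - a').
Simple pole: residue = g(a) at a = 1/3 + (1/6)*sqrt(22), which is -23/60 - (293/660)*sqrt(22).
List the singular points by increasing real part (a conjugate pair: the negative imaginary part first).


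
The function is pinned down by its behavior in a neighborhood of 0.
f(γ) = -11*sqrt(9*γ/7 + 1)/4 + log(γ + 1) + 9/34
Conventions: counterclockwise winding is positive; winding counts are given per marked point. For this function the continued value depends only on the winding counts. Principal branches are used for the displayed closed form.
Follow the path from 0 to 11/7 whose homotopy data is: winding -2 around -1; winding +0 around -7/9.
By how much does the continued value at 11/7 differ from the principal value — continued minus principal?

The rational part is single-valued and drops out of the difference; each branch term changes only by its own monodromy.
(-11/4)*sqrt(1 - γ/(-7/9)): winding +0 is even, the square root returns to the same sheet, contribution 0.
(1)*log(1 - γ/(-1)): each positive loop around -1 adds 2*pi*i to the log, so winding -2 contributes (1)*(-2)*2*pi*i = -(4)*pi*i.
Summing the contributions at γ = 11/7 gives -(4)*pi*i.

Continued minus principal equals -(4)*pi*i.


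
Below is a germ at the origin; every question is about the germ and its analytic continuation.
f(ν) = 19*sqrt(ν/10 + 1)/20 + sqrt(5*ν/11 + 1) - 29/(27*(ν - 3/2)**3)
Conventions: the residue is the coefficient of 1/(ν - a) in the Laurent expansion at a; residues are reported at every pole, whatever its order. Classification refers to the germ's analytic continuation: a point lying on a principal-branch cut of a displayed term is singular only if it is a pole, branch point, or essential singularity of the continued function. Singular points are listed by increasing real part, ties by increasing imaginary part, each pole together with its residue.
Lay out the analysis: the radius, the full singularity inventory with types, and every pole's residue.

Radius of convergence at 0: 3/2.
At -10: an algebraic (square-root) branch point.
At -11/5: an algebraic (square-root) branch point.
At 3/2: a pole of order 3; residue 0.

Denominator factor (ν - 3/2)^3: pole of order 3 at 3/2, modulus 3/2.
Branch term (1)*sqrt(1 - ν/(-11/5)): its argument vanishes at ν = -11/5, a square-root branch point, modulus 11/5.
Branch term (19/20)*sqrt(1 - ν/(-10)): its argument vanishes at ν = -10, a square-root branch point, modulus 10.
The radius of convergence is the smallest modulus among the singular points: 3/2.
The branch terms are analytic at 3/2 and contribute nothing to the residue; only the rational part matters.
At the order-3 pole 3/2 set g(ν) = (ν - (3/2))^3*(rational part) = -29/27.
Order-3 pole: residue = g''(a)/2; g''(3/2) = 0, so the residue is 0.
List the singular points by increasing real part (a conjugate pair: the negative imaginary part first).


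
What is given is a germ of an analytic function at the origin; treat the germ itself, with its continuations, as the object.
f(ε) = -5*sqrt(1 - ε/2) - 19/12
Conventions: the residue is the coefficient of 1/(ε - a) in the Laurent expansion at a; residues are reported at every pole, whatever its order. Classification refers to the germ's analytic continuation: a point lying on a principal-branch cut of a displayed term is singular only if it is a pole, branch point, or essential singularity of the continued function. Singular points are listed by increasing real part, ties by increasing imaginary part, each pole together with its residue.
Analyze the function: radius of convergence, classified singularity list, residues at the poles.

Branch term (-5)*sqrt(1 - ε/(2)): its argument vanishes at ε = 2, a square-root branch point, modulus 2.
The radius of convergence is the smallest modulus among the singular points: 2.

Radius of convergence at 0: 2.
At 2: an algebraic (square-root) branch point.


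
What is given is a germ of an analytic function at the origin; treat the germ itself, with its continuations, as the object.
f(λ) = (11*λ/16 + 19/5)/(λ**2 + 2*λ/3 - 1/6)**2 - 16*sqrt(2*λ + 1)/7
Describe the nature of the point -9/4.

Denominator factors: λ**2 + 2*λ/3 - 1/6 = 163/48 at λ = -9/4 — none vanishes.
Branch term sqrt(1 - λ/(-1/2)): argument at -9/4 is -7/2, nonzero, so -9/4 is not its branch point (a point on a principal cut is still regular for the continued germ).
So the germ continues analytically to -9/4.

The point is a regular point.


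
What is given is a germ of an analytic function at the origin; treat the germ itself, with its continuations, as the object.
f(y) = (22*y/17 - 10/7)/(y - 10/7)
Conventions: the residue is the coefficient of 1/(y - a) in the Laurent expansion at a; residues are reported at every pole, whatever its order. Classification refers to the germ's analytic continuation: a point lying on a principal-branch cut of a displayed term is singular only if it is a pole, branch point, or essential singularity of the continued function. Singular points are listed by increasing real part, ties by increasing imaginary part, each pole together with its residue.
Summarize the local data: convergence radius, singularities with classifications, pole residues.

Denominator factor (y - 10/7): pole of order 1 at 10/7, modulus 10/7.
The radius of convergence is the smallest modulus among the singular points: 10/7.
At the order-1 pole 10/7 set g(y) = (y - (10/7))*f(y) = 22*y/17 - 10/7.
Simple pole: residue = g(a) at a = 10/7, which is 50/119.

Radius of convergence at 0: 10/7.
At 10/7: a pole of order 1; residue 50/119.


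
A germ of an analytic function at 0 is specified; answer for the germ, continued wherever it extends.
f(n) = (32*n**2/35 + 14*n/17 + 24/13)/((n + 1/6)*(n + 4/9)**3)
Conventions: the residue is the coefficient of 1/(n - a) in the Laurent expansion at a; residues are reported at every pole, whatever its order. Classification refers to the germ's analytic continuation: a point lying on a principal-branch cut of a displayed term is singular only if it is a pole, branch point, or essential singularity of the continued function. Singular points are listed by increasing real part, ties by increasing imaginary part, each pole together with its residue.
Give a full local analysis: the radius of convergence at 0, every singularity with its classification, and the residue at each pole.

Radius of convergence at 0: 1/6.
At -4/9: a pole of order 3; residue -78234984/966875.
At -1/6: a pole of order 1; residue 78234984/966875.

Denominator factor (n + 1/6): pole of order 1 at -1/6, modulus 1/6.
Denominator factor (n + 4/9)^3: pole of order 3 at -4/9, modulus 4/9.
The radius of convergence is the smallest modulus among the singular points: 1/6.
At the order-3 pole -4/9 set g(n) = (n - (-4/9))^3*f(n) = (32*n**2/35 + 14*n/17 + 24/13)/(n + 1/6).
Order-3 pole: residue = g''(a)/2; g''(-4/9) = -156469968/966875, so the residue is -78234984/966875.
At the order-1 pole -1/6 set g(n) = (n - (-1/6))*f(n) = (32*n**2/35 + 14*n/17 + 24/13)/(n + 4/9)**3.
Simple pole: residue = g(a) at a = -1/6, which is 78234984/966875.
List the singular points by increasing real part (a conjugate pair: the negative imaginary part first).


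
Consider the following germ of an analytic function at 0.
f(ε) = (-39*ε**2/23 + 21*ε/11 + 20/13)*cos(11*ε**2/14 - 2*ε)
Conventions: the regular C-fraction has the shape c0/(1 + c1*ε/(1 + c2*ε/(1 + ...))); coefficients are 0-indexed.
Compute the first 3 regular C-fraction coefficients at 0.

The regular C-fraction coefficients are [20/13, -273/220, 5167507/1381380].

Taylor coefficients (expand at 0): a_0 = 20/13, a_1 = 21/11, a_2 = -1427/299.
c0 = a_0 = 20/13. Peel one level at a time: if S = 1 + c*ε/S' with S'(0) = 1, then c is the ε-coefficient of S and S' = c*ε/(S - 1).
S_1 = c0/f = 1 + (-273/220)*ε + (5167507/1113200)*ε^2 + ...; c1 = -273/220.
S_2 = c1*ε/(S_1 - 1) = 1 + (5167507/1381380)*ε + ...; c2 = 5167507/1381380.


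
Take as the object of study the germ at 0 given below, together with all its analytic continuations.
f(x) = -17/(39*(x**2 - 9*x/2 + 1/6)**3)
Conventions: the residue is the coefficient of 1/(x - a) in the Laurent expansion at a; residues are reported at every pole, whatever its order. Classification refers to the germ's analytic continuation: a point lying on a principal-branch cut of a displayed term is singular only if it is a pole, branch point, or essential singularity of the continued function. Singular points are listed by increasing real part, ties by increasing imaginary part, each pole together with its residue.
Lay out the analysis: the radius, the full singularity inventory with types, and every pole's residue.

Radius of convergence at 0: 9/4 - (1/12)*sqrt(705).
At 9/4 - (1/12)*sqrt(705): a pole of order 3; residue (9792/168712375)*sqrt(705).
At 9/4 + (1/12)*sqrt(705): a pole of order 3; residue -(9792/168712375)*sqrt(705).

Denominator factor (x**2 - 9*x/2 + 1/6)^3: discriminant 235/12, real irrational roots 9/4 + (1/12)*sqrt(705) and 9/4 - (1/12)*sqrt(705); poles of order 3, moduli 9/4 + (1/12)*sqrt(705) and 9/4 - (1/12)*sqrt(705).
The radius of convergence is the smallest modulus among the singular points: 9/4 - (1/12)*sqrt(705).
The factor x**2 - 9*x/2 + 1/6 splits as (x - a)(x - a') with a = 9/4 - (1/12)*sqrt(705), a' = 9/4 + (1/12)*sqrt(705). At the order-3 pole a set g(x) = (x - a)^3*f(x) = [-17/39] / (x - a')^3.
Order-3 pole: residue = g''(a)/2; g''(9/4 - (1/12)*sqrt(705)) = (19584/168712375)*sqrt(705), so the residue is (9792/168712375)*sqrt(705).
The factor x**2 - 9*x/2 + 1/6 splits as (x - a)(x - a') with a = 9/4 + (1/12)*sqrt(705), a' = 9/4 - (1/12)*sqrt(705). At the order-3 pole a set g(x) = (x - a)^3*f(x) = [-17/39] / (x - a')^3.
Order-3 pole: residue = g''(a)/2; g''(9/4 + (1/12)*sqrt(705)) = -(19584/168712375)*sqrt(705), so the residue is -(9792/168712375)*sqrt(705).
List the singular points by increasing real part (a conjugate pair: the negative imaginary part first).


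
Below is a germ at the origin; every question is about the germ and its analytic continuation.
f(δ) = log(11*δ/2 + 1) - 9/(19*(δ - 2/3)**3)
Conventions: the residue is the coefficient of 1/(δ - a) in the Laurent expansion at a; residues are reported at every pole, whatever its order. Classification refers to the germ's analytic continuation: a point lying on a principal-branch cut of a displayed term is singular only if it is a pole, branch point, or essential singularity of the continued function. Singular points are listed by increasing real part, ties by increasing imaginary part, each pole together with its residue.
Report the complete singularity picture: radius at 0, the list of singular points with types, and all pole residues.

Denominator factor (δ - 2/3)^3: pole of order 3 at 2/3, modulus 2/3.
Branch term (1)*log(1 - δ/(-2/11)): its argument vanishes at δ = -2/11, a logarithmic branch point, modulus 2/11.
The radius of convergence is the smallest modulus among the singular points: 2/11.
The branch term is analytic at 2/3 and contributes nothing to the residue; only the rational part matters.
At the order-3 pole 2/3 set g(δ) = (δ - (2/3))^3*(rational part) = -9/19.
Order-3 pole: residue = g''(a)/2; g''(2/3) = 0, so the residue is 0.
List the singular points by increasing real part (a conjugate pair: the negative imaginary part first).

Radius of convergence at 0: 2/11.
At -2/11: a logarithmic branch point.
At 2/3: a pole of order 3; residue 0.


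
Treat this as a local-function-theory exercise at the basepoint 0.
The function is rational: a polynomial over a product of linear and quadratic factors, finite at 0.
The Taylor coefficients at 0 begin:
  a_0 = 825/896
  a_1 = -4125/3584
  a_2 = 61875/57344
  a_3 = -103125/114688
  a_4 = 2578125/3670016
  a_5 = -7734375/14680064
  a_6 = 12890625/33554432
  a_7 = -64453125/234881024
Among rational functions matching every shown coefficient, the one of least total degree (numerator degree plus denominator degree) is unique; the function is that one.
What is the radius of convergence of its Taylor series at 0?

The radius of convergence is 8/5.

No rational of total degree below 2 reproduces all 8 coefficients; solving the [0/2] Pade equations on them gives f(v) = 33/(14*(v + 8/5)**2), whose expansion matches every shown term.
Denominator factor (v + 8/5)^2: pole of order 2 at -8/5, modulus 8/5.
The radius of convergence is the smallest modulus among the singular points: 8/5.


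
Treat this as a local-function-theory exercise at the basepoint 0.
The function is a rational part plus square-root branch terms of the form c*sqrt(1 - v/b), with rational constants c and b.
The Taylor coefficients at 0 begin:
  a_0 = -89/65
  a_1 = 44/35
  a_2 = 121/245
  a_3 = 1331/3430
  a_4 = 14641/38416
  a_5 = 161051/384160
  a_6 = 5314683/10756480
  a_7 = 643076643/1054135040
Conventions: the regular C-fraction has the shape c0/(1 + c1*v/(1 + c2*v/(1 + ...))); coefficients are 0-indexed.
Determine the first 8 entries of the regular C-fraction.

The regular C-fraction coefficients are [-89/65, 572/623, -3267/2492, -89/756, -505/756, -3267/14140, -7843/14140, -5555/19964].

Taylor coefficients (read off): a_0 = -89/65, a_1 = 44/35, a_2 = 121/245, a_3 = 1331/3430, a_4 = 14641/38416, a_5 = 161051/384160, a_6 = 5314683/10756480, a_7 = 643076643/1054135040.
c0 = a_0 = -89/65. Peel one level at a time: if S = 1 + c*v/S' with S'(0) = 1, then c is the v-coefficient of S and S' = c*v/(S - 1).
S_1 = c0/f = 1 + (572/623)*v + (467181/388129)*v^2 + ...; c1 = 572/623.
S_2 = c1*v/(S_1 - 1) = 1 + (-3267/2492)*v + (-121/784)*v^2 + ...; c2 = -3267/2492.
S_3 = c2*v/(S_2 - 1) = 1 + (-89/756)*v + (-44945/571536)*v^2 + ...; c3 = -89/756.
S_4 = c3*v/(S_3 - 1) = 1 + (-505/756)*v + (-121/784)*v^2 + ...; c4 = -505/756.
S_5 = c4*v/(S_4 - 1) = 1 + (-3267/14140)*v + (-25623081/199939600)*v^2 + ...; c5 = -3267/14140.
S_6 = c5*v/(S_5 - 1) = 1 + (-7843/14140)*v + (-121/784)*v^2 + ...; c6 = -7843/14140.
S_7 = c6*v/(S_6 - 1) = 1 + (-5555/19964)*v + ...; c7 = -5555/19964.


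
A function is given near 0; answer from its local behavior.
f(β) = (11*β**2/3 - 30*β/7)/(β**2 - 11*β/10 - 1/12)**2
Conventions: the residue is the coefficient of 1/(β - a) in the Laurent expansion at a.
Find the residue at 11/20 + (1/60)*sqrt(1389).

The residue is (335500/4501749)*sqrt(1389).

The factor β**2 - 11*β/10 - 1/12 splits as (β - a)(β - a') with a = 11/20 + (1/60)*sqrt(1389), a' = 11/20 - (1/60)*sqrt(1389). At the order-2 pole a set g(β) = (β - a)^2*f(β) = [11*β**2/3 - 30*β/7] / (β - a')^2.
Order-2 pole: residue = g'(a); g'(11/20 + (1/60)*sqrt(1389)) = (335500/4501749)*sqrt(1389), so the residue is (335500/4501749)*sqrt(1389).


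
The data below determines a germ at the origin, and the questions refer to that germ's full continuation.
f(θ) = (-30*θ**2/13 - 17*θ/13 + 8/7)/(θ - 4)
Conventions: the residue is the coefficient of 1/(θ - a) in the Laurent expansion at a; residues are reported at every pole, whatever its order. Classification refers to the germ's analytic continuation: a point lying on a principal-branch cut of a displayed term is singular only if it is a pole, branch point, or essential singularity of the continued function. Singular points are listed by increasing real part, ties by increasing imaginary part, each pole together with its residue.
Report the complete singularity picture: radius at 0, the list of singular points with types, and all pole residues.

Radius of convergence at 0: 4.
At 4: a pole of order 1; residue -3732/91.

Denominator factor (θ - 4): pole of order 1 at 4, modulus 4.
The radius of convergence is the smallest modulus among the singular points: 4.
At the order-1 pole 4 set g(θ) = (θ - (4))*f(θ) = -30*θ**2/13 - 17*θ/13 + 8/7.
Simple pole: residue = g(a) at a = 4, which is -3732/91.


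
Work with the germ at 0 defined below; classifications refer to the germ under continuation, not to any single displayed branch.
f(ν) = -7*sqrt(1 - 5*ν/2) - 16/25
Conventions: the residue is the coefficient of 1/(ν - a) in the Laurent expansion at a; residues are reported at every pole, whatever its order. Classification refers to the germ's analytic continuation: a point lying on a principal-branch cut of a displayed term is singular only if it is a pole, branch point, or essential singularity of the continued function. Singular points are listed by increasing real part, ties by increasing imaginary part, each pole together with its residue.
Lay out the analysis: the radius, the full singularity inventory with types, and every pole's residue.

Branch term (-7)*sqrt(1 - ν/(2/5)): its argument vanishes at ν = 2/5, a square-root branch point, modulus 2/5.
The radius of convergence is the smallest modulus among the singular points: 2/5.

Radius of convergence at 0: 2/5.
At 2/5: an algebraic (square-root) branch point.


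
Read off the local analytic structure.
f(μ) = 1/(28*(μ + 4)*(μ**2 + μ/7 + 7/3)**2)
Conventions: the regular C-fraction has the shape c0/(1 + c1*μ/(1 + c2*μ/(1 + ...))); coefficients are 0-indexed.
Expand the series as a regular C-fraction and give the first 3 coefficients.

The regular C-fraction coefficients are [9/5488, 73/196, -8562/3577].

Taylor coefficients (expand at 0): a_0 = 9/5488, a_1 = -657/1075648, a_2 = -260271/210827008.
c0 = a_0 = 9/5488. Peel one level at a time: if S = 1 + c*μ/S' with S'(0) = 1, then c is the μ-coefficient of S and S' = c*μ/(S - 1).
S_1 = c0/f = 1 + (73/196)*μ + (4281/4802)*μ^2 + ...; c1 = 73/196.
S_2 = c1*μ/(S_1 - 1) = 1 + (-8562/3577)*μ + ...; c2 = -8562/3577.


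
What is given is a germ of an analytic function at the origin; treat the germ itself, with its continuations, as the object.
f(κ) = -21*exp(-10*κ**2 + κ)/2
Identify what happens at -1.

The point is a regular point.

There is no denominator, hence no pole anywhere.
The factor exp(-10*κ**2 + κ) is entire.
So the germ continues analytically to -1.
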